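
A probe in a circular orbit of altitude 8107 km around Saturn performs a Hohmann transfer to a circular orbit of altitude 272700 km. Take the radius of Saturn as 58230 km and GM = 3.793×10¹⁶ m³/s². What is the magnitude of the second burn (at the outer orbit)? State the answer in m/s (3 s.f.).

r₁ = 58230 + 8107 = 66337 km = 6.6337×10⁷ m.
r₂ = 58230 + 272700 = 330930 km = 3.3093×10⁸ m.
Transfer ellipse a_t = (r₁ + r₂)/2 = 1.986×10⁸ m.
At r₁: circular v_c1 = √(μ/r₁) = 23910 m/s; transfer-perikrone v_p = √[μ(2/r₁ − 1/a_t)] = 30860 m/s.
At r₂: circular v_c2 = √(μ/r₂) = 10710 m/s; transfer-apokrone v_a = √[μ(2/r₂ − 1/a_t)] = 6187 m/s.
Δv₂ = v_c2 − v_a = 4519 m/s.

Δv ≈ 4520 m/s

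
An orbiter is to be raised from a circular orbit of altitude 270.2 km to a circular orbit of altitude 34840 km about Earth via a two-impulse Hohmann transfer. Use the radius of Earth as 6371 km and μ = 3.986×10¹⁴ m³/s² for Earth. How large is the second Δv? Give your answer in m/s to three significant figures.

Δv ≈ 1470 m/s

r₁ = 6371 + 270.2 = 6641.2 km = 6.6412×10⁶ m.
r₂ = 6371 + 34840 = 41211 km = 4.1211×10⁷ m.
Transfer ellipse a_t = (r₁ + r₂)/2 = 2.393×10⁷ m.
At r₁: circular v_c1 = √(μ/r₁) = 7747 m/s; transfer-perigee v_p = √[μ(2/r₁ − 1/a_t)] = 10170 m/s.
At r₂: circular v_c2 = √(μ/r₂) = 3110 m/s; transfer-apogee v_a = √[μ(2/r₂ − 1/a_t)] = 1639 m/s.
Δv₂ = v_c2 − v_a = 1472 m/s.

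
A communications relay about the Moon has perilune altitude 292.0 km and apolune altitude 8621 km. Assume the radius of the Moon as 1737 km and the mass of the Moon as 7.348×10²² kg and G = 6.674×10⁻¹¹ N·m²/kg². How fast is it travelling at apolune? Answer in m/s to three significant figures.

v ≈ 394 m/s

μ = GM = 6.674×10⁻¹¹ × 7.348×10²² = 4.904×10¹² m³/s².
r_p = 1737 + 292.0 = 2029.0 km = 2.0290×10⁶ m.
r_a = 1737 + 8621 = 10358 km = 1.0358×10⁷ m.
Semi-major axis a = (r_p + r_a)/2 = 6193.5 km = 6.194×10⁶ m.
Vis-viva: v² = μ(2/r − 1/a) = 4.904×10¹² × (1.931×10⁻⁷ − 1.615×10⁻⁷) = 1.551×10⁵ m²/s².
v = 393.8 m/s.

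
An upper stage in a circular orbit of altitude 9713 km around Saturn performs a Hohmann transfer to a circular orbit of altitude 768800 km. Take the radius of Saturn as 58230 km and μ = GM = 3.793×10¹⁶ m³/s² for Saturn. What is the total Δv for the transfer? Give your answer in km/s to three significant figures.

Δv_total ≈ 12.6 km/s

r₁ = 58230 + 9713 = 67943 km = 6.7943×10⁷ m.
r₂ = 58230 + 768800 = 827030 km = 8.2703×10⁸ m.
Transfer ellipse a_t = (r₁ + r₂)/2 = 4.475×10⁸ m.
At r₁: circular v_c1 = √(μ/r₁) = 23630 m/s; transfer-perikrone v_p = √[μ(2/r₁ − 1/a_t)] = 32120 m/s.
Δv₁ = v_p − v_c1 = 8493 m/s.
At r₂: circular v_c2 = √(μ/r₂) = 6772 m/s; transfer-apokrone v_a = √[μ(2/r₂ − 1/a_t)] = 2639 m/s.
Δv₂ = v_c2 − v_a = 4133 m/s.
Total Δv = Δv₁ + Δv₂ = 12630 m/s = 12.63 km/s.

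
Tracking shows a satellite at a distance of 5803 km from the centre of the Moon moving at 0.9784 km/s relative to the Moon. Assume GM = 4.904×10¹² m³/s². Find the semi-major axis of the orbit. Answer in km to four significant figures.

r = 5.803×10⁶ m.
Specific orbital energy ε = v²/2 − μ/r = (978.4)²/2 − 4.904×10¹²/5.803×10⁶ = -3.664×10⁵ J/kg.
Since ε = −μ/(2a), a = −μ/(2ε) = 6.691×10⁶ m = 6691.3 km.

a ≈ 6691 km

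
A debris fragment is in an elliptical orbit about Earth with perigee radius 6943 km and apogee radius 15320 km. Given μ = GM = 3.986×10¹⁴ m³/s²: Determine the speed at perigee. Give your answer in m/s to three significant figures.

v ≈ 8890 m/s

Semi-major axis a = (r_p + r_a)/2 = 11132 km = 1.113×10⁷ m.
Vis-viva: v² = μ(2/r − 1/a) = 3.986×10¹⁴ × (2.881×10⁻⁷ − 8.984×10⁻⁸) = 7.901×10⁷ m²/s².
v = 8889 m/s.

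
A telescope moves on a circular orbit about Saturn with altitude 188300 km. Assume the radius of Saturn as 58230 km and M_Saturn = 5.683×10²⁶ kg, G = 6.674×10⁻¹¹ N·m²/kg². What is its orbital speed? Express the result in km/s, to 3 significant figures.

v ≈ 12.4 km/s

μ = GM = 6.674×10⁻¹¹ × 5.683×10²⁶ = 3.793×10¹⁶ m³/s².
r = 58230 + 188300 = 246530 km = 2.4653×10⁸ m.
For a circular orbit v = √(μ/r) = √(3.793×10¹⁶ / 2.465×10⁸) = √(1.538×10⁸) = 12400 m/s.
That is 12.40 km/s.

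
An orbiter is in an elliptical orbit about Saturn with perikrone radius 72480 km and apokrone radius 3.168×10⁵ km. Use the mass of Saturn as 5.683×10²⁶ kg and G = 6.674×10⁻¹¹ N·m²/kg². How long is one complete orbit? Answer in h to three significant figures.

μ = GM = 6.674×10⁻¹¹ × 5.683×10²⁶ = 3.793×10¹⁶ m³/s².
Semi-major axis a = (r_p + r_a)/2 = (72480 + 3.1680×10⁵)/2 = 1.9464×10⁵ km = 1.946×10⁸ m.
By Kepler's third law T = 2π√(a³/μ) = 2π × 1.394×10⁴ = 8.761×10⁴ s.
= 24.34 h.

T ≈ 24.3 h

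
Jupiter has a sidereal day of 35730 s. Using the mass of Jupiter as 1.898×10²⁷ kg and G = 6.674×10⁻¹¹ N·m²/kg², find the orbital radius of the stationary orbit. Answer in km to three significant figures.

μ = GM = 6.674×10⁻¹¹ × 1.898×10²⁷ = 1.267×10¹⁷ m³/s².
A synchronous orbit has period T, so by Kepler's third law a = (μT²/4π²)^(1/3).
μT²/4π² = 1.267×10¹⁷ × (3.573×10⁴)² / 39.48 = 4.096×10²⁴ m³.
a = 1.600×10⁸ m = 1.6000×10⁵ km.

r_sync ≈ 1.60×10⁵ km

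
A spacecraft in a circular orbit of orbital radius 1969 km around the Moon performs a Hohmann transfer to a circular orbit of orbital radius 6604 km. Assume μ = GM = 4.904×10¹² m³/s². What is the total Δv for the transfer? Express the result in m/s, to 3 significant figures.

r₁ = 1969 km = 1.969×10⁶ m.
r₂ = 6604 km = 6.604×10⁶ m.
Transfer ellipse a_t = (r₁ + r₂)/2 = 4.286×10⁶ m.
At r₁: circular v_c1 = √(μ/r₁) = 1578 m/s; transfer-perilune v_p = √[μ(2/r₁ − 1/a_t)] = 1959 m/s.
Δv₁ = v_p − v_c1 = 380.7 m/s.
At r₂: circular v_c2 = √(μ/r₂) = 861.7 m/s; transfer-apolune v_a = √[μ(2/r₂ − 1/a_t)] = 584.0 m/s.
Δv₂ = v_c2 − v_a = 277.7 m/s.
Total Δv = Δv₁ + Δv₂ = 658.4 m/s.

Δv_total ≈ 658 m/s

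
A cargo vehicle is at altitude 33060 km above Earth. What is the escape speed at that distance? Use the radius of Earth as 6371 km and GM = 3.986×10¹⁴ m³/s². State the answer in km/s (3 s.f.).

r = 6371 + 33060 = 39431 km = 3.9431×10⁷ m.
Escape speed v_esc = √(2μ/r) = √(2 × 3.986×10¹⁴ / 3.943×10⁷) = √(2.022×10⁷) = 4496 m/s.
= 4.496 km/s.

v_esc ≈ 4.50 km/s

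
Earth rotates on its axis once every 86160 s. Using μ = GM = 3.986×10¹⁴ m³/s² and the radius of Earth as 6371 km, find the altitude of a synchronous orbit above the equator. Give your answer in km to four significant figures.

h_sync ≈ 35790 km

A synchronous orbit has period T, so by Kepler's third law a = (μT²/4π²)^(1/3).
μT²/4π² = 3.986×10¹⁴ × (8.616×10⁴)² / 39.48 = 7.495×10²² m³.
a = 4.216×10⁷ m = 42163 km.
Altitude h = a − R = 42163 − 6371 = 35792 km.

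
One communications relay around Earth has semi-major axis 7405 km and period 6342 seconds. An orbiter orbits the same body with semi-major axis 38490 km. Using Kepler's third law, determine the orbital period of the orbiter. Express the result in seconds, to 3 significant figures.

Kepler's third law: T² ∝ a³, so T₂ = T₁ (a₂/a₁)^(3/2).
a₂/a₁ = 5.198, (a₂/a₁)^(3/2) = 11.85.
T₂ = 6342 × 11.85 = 75160 seconds.

T₂ ≈ 75200 seconds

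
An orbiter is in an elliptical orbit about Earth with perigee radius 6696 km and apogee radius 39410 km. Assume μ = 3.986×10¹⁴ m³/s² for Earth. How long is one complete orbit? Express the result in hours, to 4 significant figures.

Semi-major axis a = (r_p + r_a)/2 = (6696.0 + 39410)/2 = 23053 km = 2.305×10⁷ m.
By Kepler's third law T = 2π√(a³/μ) = 2π × 5.544×10³ = 3.483×10⁴ s.
= 9.676 hours.

T ≈ 9.676 hours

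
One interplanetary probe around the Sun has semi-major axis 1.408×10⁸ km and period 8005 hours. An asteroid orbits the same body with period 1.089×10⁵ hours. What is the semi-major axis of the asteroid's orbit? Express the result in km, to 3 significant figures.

Kepler's third law: a³ ∝ T², so a₂ = a₁ (T₂/T₁)^(2/3).
T₂/T₁ = 13.60, (T₂/T₁)^(2/3) = 5.699.
a₂ = 1.408×10⁸ × 5.699 = 8.024×10⁸ km.

a₂ ≈ 8.02×10⁸ km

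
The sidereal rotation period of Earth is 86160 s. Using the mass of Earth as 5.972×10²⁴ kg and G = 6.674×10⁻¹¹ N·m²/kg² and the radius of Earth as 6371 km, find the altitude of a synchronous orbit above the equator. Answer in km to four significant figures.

h_sync ≈ 35790 km

μ = GM = 6.674×10⁻¹¹ × 5.972×10²⁴ = 3.986×10¹⁴ m³/s².
A synchronous orbit has period T, so by Kepler's third law a = (μT²/4π²)^(1/3).
μT²/4π² = 3.986×10¹⁴ × (8.616×10⁴)² / 39.48 = 7.495×10²² m³.
a = 4.216×10⁷ m = 42162 km.
Altitude h = a − R = 42162 − 6371 = 35791 km.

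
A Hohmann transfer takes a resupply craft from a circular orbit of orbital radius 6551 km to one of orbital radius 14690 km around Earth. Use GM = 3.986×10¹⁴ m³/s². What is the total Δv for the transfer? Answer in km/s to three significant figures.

r₁ = 6551 km = 6.551×10⁶ m.
r₂ = 14690 km = 1.469×10⁷ m.
Transfer ellipse a_t = (r₁ + r₂)/2 = 1.062×10⁷ m.
At r₁: circular v_c1 = √(μ/r₁) = 7800 m/s; transfer-perigee v_p = √[μ(2/r₁ − 1/a_t)] = 9174 m/s.
Δv₁ = v_p − v_c1 = 1374 m/s.
At r₂: circular v_c2 = √(μ/r₂) = 5209 m/s; transfer-apogee v_a = √[μ(2/r₂ − 1/a_t)] = 4091 m/s.
Δv₂ = v_c2 − v_a = 1118 m/s.
Total Δv = Δv₁ + Δv₂ = 2491 m/s = 2.491 km/s.

Δv_total ≈ 2.49 km/s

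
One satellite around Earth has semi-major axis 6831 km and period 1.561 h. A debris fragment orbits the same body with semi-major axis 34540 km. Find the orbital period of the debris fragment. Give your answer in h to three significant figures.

Kepler's third law: T² ∝ a³, so T₂ = T₁ (a₂/a₁)^(3/2).
a₂/a₁ = 5.056, (a₂/a₁)^(3/2) = 11.37.
T₂ = 1.561 × 11.37 = 17.75 h.

T₂ ≈ 17.7 h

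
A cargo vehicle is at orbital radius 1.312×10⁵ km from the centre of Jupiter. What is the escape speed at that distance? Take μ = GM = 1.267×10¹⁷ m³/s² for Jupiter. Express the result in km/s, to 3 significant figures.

v_esc ≈ 43.9 km/s

r = 1.312×10⁵ km = 1.312×10⁸ m.
Escape speed v_esc = √(2μ/r) = √(2 × 1.267×10¹⁷ / 1.312×10⁸) = √(1.931×10⁹) = 43950 m/s.
= 43.95 km/s.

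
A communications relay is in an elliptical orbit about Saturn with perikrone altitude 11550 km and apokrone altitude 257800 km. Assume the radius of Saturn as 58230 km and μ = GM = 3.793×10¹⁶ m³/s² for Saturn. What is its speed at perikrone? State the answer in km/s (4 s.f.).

v ≈ 29.84 km/s

r_p = 58230 + 11550 = 69780 km = 6.9780×10⁷ m.
r_a = 58230 + 257800 = 316030 km = 3.1603×10⁸ m.
Semi-major axis a = (r_p + r_a)/2 = 1.9290×10⁵ km = 1.929×10⁸ m.
Vis-viva: v² = μ(2/r − 1/a) = 3.793×10¹⁶ × (2.866×10⁻⁸ − 5.184×10⁻⁹) = 8.905×10⁸ m²/s².
v = 29840 m/s = 29.84 km/s.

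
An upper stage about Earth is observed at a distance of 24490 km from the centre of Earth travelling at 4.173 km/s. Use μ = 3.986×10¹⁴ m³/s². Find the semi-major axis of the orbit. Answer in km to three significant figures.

a ≈ 26300 km

r = 2.449×10⁷ m.
Vis-viva rearranged: 1/a = 2/r − v²/μ = 8.167×10⁻⁸ − 4.369×10⁻⁸ = 3.798×10⁻⁸ m⁻¹.
a = 2.633×10⁷ m = 26331 km.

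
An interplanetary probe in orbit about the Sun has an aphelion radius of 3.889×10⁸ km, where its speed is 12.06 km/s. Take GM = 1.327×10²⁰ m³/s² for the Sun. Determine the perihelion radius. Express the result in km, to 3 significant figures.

r_a = 3.889×10¹¹ m.
Specific energy ε = v²/2 − μ/r = -2.685×10⁸ J/kg, so a = −μ/(2ε) = 2.471×10¹¹ m.
The apsides satisfy r_p + r_a = 2a, so the perihelion radius is 2a − r_a = 1.053×10¹¹ m = 1.0533×10⁸ km.

perihelion radius ≈ 1.05×10⁸ km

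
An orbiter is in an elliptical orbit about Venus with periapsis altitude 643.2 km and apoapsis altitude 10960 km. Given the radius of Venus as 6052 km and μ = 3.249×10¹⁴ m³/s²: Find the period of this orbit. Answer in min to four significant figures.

r_p = 6052 + 643.2 = 6695.2 km = 6.6952×10⁶ m.
r_a = 6052 + 10960 = 17012 km = 1.7012×10⁷ m.
Semi-major axis a = (r_p + r_a)/2 = (6695.2 + 17012)/2 = 11854 km = 1.185×10⁷ m.
By Kepler's third law T = 2π√(a³/μ) = 2π × 2.264×10³ = 1.423×10⁴ s.
= 237.1 min.

T ≈ 237.1 min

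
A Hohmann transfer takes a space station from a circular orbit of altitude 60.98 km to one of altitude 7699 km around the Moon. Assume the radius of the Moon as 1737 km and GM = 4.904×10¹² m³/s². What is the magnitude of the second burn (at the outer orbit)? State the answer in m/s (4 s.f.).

r₁ = 1737 + 60.98 = 1798.0 km = 1.7980×10⁶ m.
r₂ = 1737 + 7699 = 9436.0 km = 9.4360×10⁶ m.
Transfer ellipse a_t = (r₁ + r₂)/2 = 5.617×10⁶ m.
At r₁: circular v_c1 = √(μ/r₁) = 1652 m/s; transfer-perilune v_p = √[μ(2/r₁ − 1/a_t)] = 2141 m/s.
At r₂: circular v_c2 = √(μ/r₂) = 720.9 m/s; transfer-apolune v_a = √[μ(2/r₂ − 1/a_t)] = 407.9 m/s.
Δv₂ = v_c2 − v_a = 313.0 m/s.

Δv ≈ 313.0 m/s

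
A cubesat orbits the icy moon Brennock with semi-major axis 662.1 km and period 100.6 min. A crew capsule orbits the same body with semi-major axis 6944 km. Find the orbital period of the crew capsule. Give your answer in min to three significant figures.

Kepler's third law: T² ∝ a³, so T₂ = T₁ (a₂/a₁)^(3/2).
a₂/a₁ = 10.49, (a₂/a₁)^(3/2) = 33.96.
T₂ = 100.6 × 33.96 = 3417 min.

T₂ ≈ 3420 min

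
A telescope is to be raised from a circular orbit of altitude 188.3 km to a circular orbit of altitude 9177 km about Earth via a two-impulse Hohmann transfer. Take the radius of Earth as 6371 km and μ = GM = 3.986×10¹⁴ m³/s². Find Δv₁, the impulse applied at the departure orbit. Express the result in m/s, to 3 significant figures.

Δv ≈ 1450 m/s

r₁ = 6371 + 188.3 = 6559.3 km = 6.5593×10⁶ m.
r₂ = 6371 + 9177 = 15548 km = 1.5548×10⁷ m.
Transfer ellipse a_t = (r₁ + r₂)/2 = 1.105×10⁷ m.
At r₁: circular v_c1 = √(μ/r₁) = 7795 m/s; transfer-perigee v_p = √[μ(2/r₁ − 1/a_t)] = 9245 m/s.
Δv₁ = v_p − v_c1 = 1450 m/s.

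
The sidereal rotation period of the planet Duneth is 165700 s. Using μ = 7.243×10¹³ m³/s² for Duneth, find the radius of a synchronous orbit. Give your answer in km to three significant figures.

A synchronous orbit has period T, so by Kepler's third law a = (μT²/4π²)^(1/3).
μT²/4π² = 7.243×10¹³ × (1.657×10⁵)² / 39.48 = 5.037×10²² m³.
a = 3.693×10⁷ m = 36932 km.

r_sync ≈ 36900 km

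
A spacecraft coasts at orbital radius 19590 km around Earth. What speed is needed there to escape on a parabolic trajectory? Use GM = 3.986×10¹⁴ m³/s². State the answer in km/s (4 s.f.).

v_esc ≈ 6.379 km/s

r = 19590 km = 1.959×10⁷ m.
Escape speed v_esc = √(2μ/r) = √(2 × 3.986×10¹⁴ / 1.959×10⁷) = √(4.069×10⁷) = 6379 m/s.
= 6.379 km/s.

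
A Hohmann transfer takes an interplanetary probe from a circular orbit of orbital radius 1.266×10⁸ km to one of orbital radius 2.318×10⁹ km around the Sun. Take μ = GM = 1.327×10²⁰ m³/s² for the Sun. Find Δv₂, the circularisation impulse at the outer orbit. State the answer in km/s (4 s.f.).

Δv ≈ 5.131 km/s

r₁ = 1.266×10⁸ km = 1.266×10¹¹ m.
r₂ = 2.318×10⁹ km = 2.318×10¹² m.
Transfer ellipse a_t = (r₁ + r₂)/2 = 1.222×10¹² m.
At r₁: circular v_c1 = √(μ/r₁) = 32380 m/s; transfer-perihelion v_p = √[μ(2/r₁ − 1/a_t)] = 44580 m/s.
At r₂: circular v_c2 = √(μ/r₂) = 7566 m/s; transfer-aphelion v_a = √[μ(2/r₂ − 1/a_t)] = 2435 m/s.
Δv₂ = v_c2 − v_a = 5131 m/s.
= 5.131 km/s.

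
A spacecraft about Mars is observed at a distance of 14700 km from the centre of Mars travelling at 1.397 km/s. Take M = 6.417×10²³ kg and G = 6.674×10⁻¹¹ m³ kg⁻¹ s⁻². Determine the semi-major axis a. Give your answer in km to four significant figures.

a ≈ 11050 km

μ = GM = 6.674×10⁻¹¹ × 6.417×10²³ = 4.283×10¹³ m³/s².
r = 1.470×10⁷ m.
Specific orbital energy ε = v²/2 − μ/r = (1397)²/2 − 4.283×10¹³/1.470×10⁷ = -1.938×10⁶ J/kg.
Since ε = −μ/(2a), a = −μ/(2ε) = 1.105×10⁷ m = 11052 km.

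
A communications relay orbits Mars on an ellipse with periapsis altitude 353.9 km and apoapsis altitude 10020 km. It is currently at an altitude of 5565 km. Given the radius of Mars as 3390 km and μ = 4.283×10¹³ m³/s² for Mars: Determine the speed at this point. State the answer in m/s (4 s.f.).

r_p = 3390 + 353.9 = 3743.9 km = 3.7439×10⁶ m.
r_a = 3390 + 10020 = 13410 km = 1.3410×10⁷ m.
r = 3390 + 5565 = 8955.0 km = 8.955×10⁶ m.
Semi-major axis a = (r_p + r_a)/2 = 8577.0 km = 8.577×10⁶ m.
Vis-viva: v² = μ(2/r − 1/a) = 4.283×10¹³ × (2.233×10⁻⁷ − 1.166×10⁻⁷) = 4.572×10⁶ m²/s².
v = 2138 m/s.

v ≈ 2138 m/s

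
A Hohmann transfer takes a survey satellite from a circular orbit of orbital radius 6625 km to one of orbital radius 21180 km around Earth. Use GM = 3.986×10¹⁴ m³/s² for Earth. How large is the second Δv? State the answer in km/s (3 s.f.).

r₁ = 6625 km = 6.625×10⁶ m.
r₂ = 21180 km = 2.118×10⁷ m.
Transfer ellipse a_t = (r₁ + r₂)/2 = 1.390×10⁷ m.
At r₁: circular v_c1 = √(μ/r₁) = 7757 m/s; transfer-perigee v_p = √[μ(2/r₁ − 1/a_t)] = 9574 m/s.
At r₂: circular v_c2 = √(μ/r₂) = 4338 m/s; transfer-apogee v_a = √[μ(2/r₂ − 1/a_t)] = 2995 m/s.
Δv₂ = v_c2 − v_a = 1343 m/s.
= 1.343 km/s.

Δv ≈ 1.34 km/s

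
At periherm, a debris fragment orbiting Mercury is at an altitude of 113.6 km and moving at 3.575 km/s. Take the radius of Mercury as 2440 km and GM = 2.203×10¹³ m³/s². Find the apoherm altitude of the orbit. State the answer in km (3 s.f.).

apoherm altitude ≈ 4860 km

r_p = 2440 + 113.6 = 2553.6 km = 2.554×10⁶ m.
Specific energy ε = v²/2 − μ/r = -2.237×10⁶ J/kg, so a = −μ/(2ε) = 4.925×10⁶ m.
The apsides satisfy r_p + r_a = 2a, so the apoherm radius is 2a − r_p = 7.296×10⁶ m = 7295.6 km.
Apoherm altitude = 7295.6 − 2440 = 4855.6 km.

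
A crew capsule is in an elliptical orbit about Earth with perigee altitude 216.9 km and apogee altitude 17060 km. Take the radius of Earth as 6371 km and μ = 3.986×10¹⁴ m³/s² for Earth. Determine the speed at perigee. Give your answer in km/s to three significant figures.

v ≈ 9.72 km/s

r_p = 6371 + 216.9 = 6587.9 km = 6.5879×10⁶ m.
r_a = 6371 + 17060 = 23431 km = 2.3431×10⁷ m.
Semi-major axis a = (r_p + r_a)/2 = 15009 km = 1.501×10⁷ m.
Vis-viva: v² = μ(2/r − 1/a) = 3.986×10¹⁴ × (3.036×10⁻⁷ − 6.662×10⁻⁸) = 9.445×10⁷ m²/s².
v = 9719 m/s = 9.719 km/s.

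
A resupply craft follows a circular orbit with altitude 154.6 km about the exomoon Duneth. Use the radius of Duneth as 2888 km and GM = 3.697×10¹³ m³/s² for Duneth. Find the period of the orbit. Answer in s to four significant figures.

T ≈ 5484 s

r = 2888 + 154.6 = 3042.6 km = 3.0426×10⁶ m.
Kepler's third law: T = 2π√(r³/μ) = 2π√((3.043×10⁶)³ / 3.697×10¹³).
r³/μ = 7.619×10⁵ s², so T = 2π × 8.729×10² = 5.484×10³ s.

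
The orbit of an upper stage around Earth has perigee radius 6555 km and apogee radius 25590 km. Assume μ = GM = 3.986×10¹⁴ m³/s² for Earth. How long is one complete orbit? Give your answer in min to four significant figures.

T ≈ 338.0 min

Semi-major axis a = (r_p + r_a)/2 = (6555.0 + 25590)/2 = 16072 km = 1.607×10⁷ m.
By Kepler's third law T = 2π√(a³/μ) = 2π × 3.227×10³ = 2.028×10⁴ s.
= 338.0 min.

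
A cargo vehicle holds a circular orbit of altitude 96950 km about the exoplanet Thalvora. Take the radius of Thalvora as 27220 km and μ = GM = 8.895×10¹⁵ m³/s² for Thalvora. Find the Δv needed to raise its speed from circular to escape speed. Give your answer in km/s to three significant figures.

Δv ≈ 3.51 km/s

r = 27220 + 96950 = 124170 km = 1.2417×10⁸ m.
Circular speed v_c = √(μ/r) = 8464 m/s.
Escape speed v_esc = √(2μ/r) = √2 × v_c = 11970 m/s.
Δv = v_esc − v_c = 3506 m/s = 3.506 km/s.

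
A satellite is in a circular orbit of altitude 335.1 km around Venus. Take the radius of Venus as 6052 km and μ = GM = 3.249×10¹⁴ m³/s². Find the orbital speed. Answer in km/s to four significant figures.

r = 6052 + 335.1 = 6387.1 km = 6.3871×10⁶ m.
For a circular orbit v = √(μ/r) = √(3.249×10¹⁴ / 6.387×10⁶) = √(5.087×10⁷) = 7132 m/s.
That is 7.132 km/s.

v ≈ 7.132 km/s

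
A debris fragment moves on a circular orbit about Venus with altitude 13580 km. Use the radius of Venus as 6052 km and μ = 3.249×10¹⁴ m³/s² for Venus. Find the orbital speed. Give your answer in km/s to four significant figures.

v ≈ 4.068 km/s

r = 6052 + 13580 = 19632 km = 1.9632×10⁷ m.
For a circular orbit v = √(μ/r) = √(3.249×10¹⁴ / 1.963×10⁷) = √(1.655×10⁷) = 4068 m/s.
That is 4.068 km/s.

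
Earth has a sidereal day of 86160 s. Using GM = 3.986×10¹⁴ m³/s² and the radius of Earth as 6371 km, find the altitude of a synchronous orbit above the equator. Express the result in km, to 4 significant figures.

h_sync ≈ 35790 km

A synchronous orbit has period T, so by Kepler's third law a = (μT²/4π²)^(1/3).
μT²/4π² = 3.986×10¹⁴ × (8.616×10⁴)² / 39.48 = 7.495×10²² m³.
a = 4.216×10⁷ m = 42163 km.
Altitude h = a − R = 42163 − 6371 = 35792 km.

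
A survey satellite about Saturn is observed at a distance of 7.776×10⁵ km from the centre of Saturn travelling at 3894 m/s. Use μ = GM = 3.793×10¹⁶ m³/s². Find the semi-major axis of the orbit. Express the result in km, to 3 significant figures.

r = 7.776×10⁸ m.
Specific orbital energy ε = v²/2 − μ/r = (3894)²/2 − 3.793×10¹⁶/7.776×10⁸ = -4.120×10⁷ J/kg.
Since ε = −μ/(2a), a = −μ/(2ε) = 4.604×10⁸ m = 4.6035×10⁵ km.

a ≈ 4.60×10⁵ km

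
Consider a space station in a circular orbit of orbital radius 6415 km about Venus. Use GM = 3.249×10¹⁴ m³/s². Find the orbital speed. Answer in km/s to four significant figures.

r = 6415 km = 6.415×10⁶ m.
For a circular orbit v = √(μ/r) = √(3.249×10¹⁴ / 6.415×10⁶) = √(5.065×10⁷) = 7117 m/s.
That is 7.117 km/s.

v ≈ 7.117 km/s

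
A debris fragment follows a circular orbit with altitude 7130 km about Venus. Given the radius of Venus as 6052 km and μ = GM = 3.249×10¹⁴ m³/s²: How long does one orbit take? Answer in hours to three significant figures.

T ≈ 4.63 hours

r = 6052 + 7130 = 13182 km = 1.3182×10⁷ m.
Kepler's third law: T = 2π√(r³/μ) = 2π√((1.318×10⁷)³ / 3.249×10¹⁴).
r³/μ = 7.050×10⁶ s², so T = 2π × 2.655×10³ = 1.668×10⁴ s.
Converting: 1.668×10⁴ s ÷ 3600 = 4.634 hours.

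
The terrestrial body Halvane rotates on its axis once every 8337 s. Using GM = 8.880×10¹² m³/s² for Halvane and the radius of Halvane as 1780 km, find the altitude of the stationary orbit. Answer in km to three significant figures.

A synchronous orbit has period T, so by Kepler's third law a = (μT²/4π²)^(1/3).
μT²/4π² = 8.880×10¹² × (8.337×10³)² / 39.48 = 1.563×10¹⁹ m³.
a = 2.500×10⁶ m = 2500.5 km.
Altitude h = a − R = 2500.5 − 1780 = 720.49 km.

h_sync ≈ 720 km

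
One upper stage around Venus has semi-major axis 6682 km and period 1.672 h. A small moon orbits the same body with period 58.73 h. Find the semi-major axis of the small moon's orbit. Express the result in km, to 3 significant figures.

a₂ ≈ 71700 km

Kepler's third law: a³ ∝ T², so a₂ = a₁ (T₂/T₁)^(2/3).
T₂/T₁ = 35.13, (T₂/T₁)^(2/3) = 10.73.
a₂ = 6682 × 10.73 = 71670 km.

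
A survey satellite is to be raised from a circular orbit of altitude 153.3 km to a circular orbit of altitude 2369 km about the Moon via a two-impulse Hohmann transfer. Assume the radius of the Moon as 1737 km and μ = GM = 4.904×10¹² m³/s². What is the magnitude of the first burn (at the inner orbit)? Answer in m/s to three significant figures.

Δv ≈ 274 m/s

r₁ = 1737 + 153.3 = 1890.3 km = 1.8903×10⁶ m.
r₂ = 1737 + 2369 = 4106.0 km = 4.1060×10⁶ m.
Transfer ellipse a_t = (r₁ + r₂)/2 = 2.998×10⁶ m.
At r₁: circular v_c1 = √(μ/r₁) = 1611 m/s; transfer-perilune v_p = √[μ(2/r₁ − 1/a_t)] = 1885 m/s.
Δv₁ = v_p − v_c1 = 274.2 m/s.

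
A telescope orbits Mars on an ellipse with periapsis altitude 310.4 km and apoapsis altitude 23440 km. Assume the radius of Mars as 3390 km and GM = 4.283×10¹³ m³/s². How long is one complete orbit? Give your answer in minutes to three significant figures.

T ≈ 954 minutes

r_p = 3390 + 310.4 = 3700.4 km = 3.7004×10⁶ m.
r_a = 3390 + 23440 = 26830 km = 2.6830×10⁷ m.
Semi-major axis a = (r_p + r_a)/2 = (3700.4 + 26830)/2 = 15265 km = 1.527×10⁷ m.
By Kepler's third law T = 2π√(a³/μ) = 2π × 9.113×10³ = 5.726×10⁴ s.
= 954.4 minutes.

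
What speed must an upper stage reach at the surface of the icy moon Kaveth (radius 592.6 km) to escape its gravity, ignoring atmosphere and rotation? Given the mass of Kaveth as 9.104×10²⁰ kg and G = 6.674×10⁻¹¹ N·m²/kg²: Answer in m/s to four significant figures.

μ = GM = 6.674×10⁻¹¹ × 9.104×10²⁰ = 6.076×10¹⁰ m³/s².
r = R = 5.926×10⁵ m.
Escape speed v_esc = √(2μ/r) = √(2 × 6.076×10¹⁰ / 5.926×10⁵) = √(2.051×10⁵) = 452.8 m/s.

v_esc ≈ 452.8 m/s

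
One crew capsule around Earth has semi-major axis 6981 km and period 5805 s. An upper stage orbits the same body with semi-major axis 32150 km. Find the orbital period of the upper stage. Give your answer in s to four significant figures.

T₂ ≈ 57370 s

Kepler's third law: T² ∝ a³, so T₂ = T₁ (a₂/a₁)^(3/2).
a₂/a₁ = 4.605, (a₂/a₁)^(3/2) = 9.883.
T₂ = 5805 × 9.883 = 57370 s.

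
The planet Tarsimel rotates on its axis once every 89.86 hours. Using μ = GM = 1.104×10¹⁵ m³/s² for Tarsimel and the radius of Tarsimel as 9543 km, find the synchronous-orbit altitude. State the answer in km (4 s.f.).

h_sync ≈ 1.335×10⁵ km

T = 89.86 hours = 3.235×10⁵ s.
A synchronous orbit has period T, so by Kepler's third law a = (μT²/4π²)^(1/3).
μT²/4π² = 1.104×10¹⁵ × (3.235×10⁵)² / 39.48 = 2.926×10²⁴ m³.
a = 1.430×10⁸ m = 1.4304×10⁵ km.
Altitude h = a − R = 1.4304×10⁵ − 9543 = 1.3349×10⁵ km.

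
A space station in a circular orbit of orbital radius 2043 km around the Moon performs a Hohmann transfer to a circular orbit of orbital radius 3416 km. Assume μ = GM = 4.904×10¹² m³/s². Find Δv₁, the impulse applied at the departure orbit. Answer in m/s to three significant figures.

r₁ = 2043 km = 2.043×10⁶ m.
r₂ = 3416 km = 3.416×10⁶ m.
Transfer ellipse a_t = (r₁ + r₂)/2 = 2.730×10⁶ m.
At r₁: circular v_c1 = √(μ/r₁) = 1549 m/s; transfer-perilune v_p = √[μ(2/r₁ − 1/a_t)] = 1733 m/s.
Δv₁ = v_p − v_c1 = 183.9 m/s.

Δv ≈ 184 m/s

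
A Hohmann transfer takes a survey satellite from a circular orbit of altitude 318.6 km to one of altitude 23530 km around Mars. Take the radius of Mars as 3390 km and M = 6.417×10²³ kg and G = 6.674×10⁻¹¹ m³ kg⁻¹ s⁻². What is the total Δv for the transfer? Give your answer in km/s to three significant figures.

μ = GM = 6.674×10⁻¹¹ × 6.417×10²³ = 4.283×10¹³ m³/s².
r₁ = 3390 + 318.6 = 3708.6 km = 3.7086×10⁶ m.
r₂ = 3390 + 23530 = 26920 km = 2.6920×10⁷ m.
Transfer ellipse a_t = (r₁ + r₂)/2 = 1.531×10⁷ m.
At r₁: circular v_c1 = √(μ/r₁) = 3398 m/s; transfer-periapsis v_p = √[μ(2/r₁ − 1/a_t)] = 4506 m/s.
Δv₁ = v_p − v_c1 = 1107 m/s.
At r₂: circular v_c2 = √(μ/r₂) = 1261 m/s; transfer-apoapsis v_a = √[μ(2/r₂ − 1/a_t)] = 620.7 m/s.
Δv₂ = v_c2 − v_a = 640.6 m/s.
Total Δv = Δv₁ + Δv₂ = 1748 m/s = 1.748 km/s.

Δv_total ≈ 1.75 km/s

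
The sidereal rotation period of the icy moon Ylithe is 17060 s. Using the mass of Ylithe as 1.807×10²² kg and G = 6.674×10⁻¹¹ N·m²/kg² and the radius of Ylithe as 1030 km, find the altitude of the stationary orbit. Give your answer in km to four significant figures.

h_sync ≈ 1042 km

μ = GM = 6.674×10⁻¹¹ × 1.807×10²² = 1.206×10¹² m³/s².
A synchronous orbit has period T, so by Kepler's third law a = (μT²/4π²)^(1/3).
μT²/4π² = 1.206×10¹² × (1.706×10⁴)² / 39.48 = 8.891×10¹⁸ m³.
a = 2.072×10⁶ m = 2071.6 km.
Altitude h = a − R = 2071.6 − 1030 = 1041.6 km.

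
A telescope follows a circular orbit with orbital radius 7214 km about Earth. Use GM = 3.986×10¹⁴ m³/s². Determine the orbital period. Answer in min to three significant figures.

r = 7214 km = 7.214×10⁶ m.
Kepler's third law: T = 2π√(r³/μ) = 2π√((7.214×10⁶)³ / 3.986×10¹⁴).
r³/μ = 9.419×10⁵ s², so T = 2π × 9.705×10² = 6.098×10³ s.
Converting: 6.098×10³ s ÷ 60.00 = 101.6 min.

T ≈ 102 min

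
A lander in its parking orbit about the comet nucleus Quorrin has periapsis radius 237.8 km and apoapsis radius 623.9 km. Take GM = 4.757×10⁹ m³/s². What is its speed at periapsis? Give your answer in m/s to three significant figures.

Semi-major axis a = (r_p + r_a)/2 = 430.85 km = 4.308×10⁵ m.
Vis-viva: v² = μ(2/r − 1/a) = 4.757×10⁹ × (8.410×10⁻⁶ − 2.321×10⁻⁶) = 2.897×10⁴ m²/s².
v = 170.2 m/s.

v ≈ 170 m/s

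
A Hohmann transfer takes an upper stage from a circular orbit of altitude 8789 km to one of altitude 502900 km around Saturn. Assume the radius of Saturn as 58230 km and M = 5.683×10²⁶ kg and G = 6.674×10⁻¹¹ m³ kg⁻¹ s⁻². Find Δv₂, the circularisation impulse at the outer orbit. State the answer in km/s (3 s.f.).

μ = GM = 6.674×10⁻¹¹ × 5.683×10²⁶ = 3.793×10¹⁶ m³/s².
r₁ = 58230 + 8789 = 67019 km = 6.7019×10⁷ m.
r₂ = 58230 + 502900 = 561130 km = 5.6113×10⁸ m.
Transfer ellipse a_t = (r₁ + r₂)/2 = 3.141×10⁸ m.
At r₁: circular v_c1 = √(μ/r₁) = 23790 m/s; transfer-perikrone v_p = √[μ(2/r₁ − 1/a_t)] = 31800 m/s.
At r₂: circular v_c2 = √(μ/r₂) = 8221 m/s; transfer-apokrone v_a = √[μ(2/r₂ − 1/a_t)] = 3798 m/s.
Δv₂ = v_c2 − v_a = 4424 m/s.
= 4.424 km/s.

Δv ≈ 4.42 km/s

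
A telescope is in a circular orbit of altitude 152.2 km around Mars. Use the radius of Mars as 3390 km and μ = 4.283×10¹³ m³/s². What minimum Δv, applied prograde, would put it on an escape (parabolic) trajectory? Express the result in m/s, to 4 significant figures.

Δv ≈ 1440 m/s

r = 3390 + 152.2 = 3542.2 km = 3.5422×10⁶ m.
Circular speed v_c = √(μ/r) = 3477 m/s.
Escape speed v_esc = √(2μ/r) = √2 × v_c = 4918 m/s.
Δv = v_esc − v_c = 1440 m/s.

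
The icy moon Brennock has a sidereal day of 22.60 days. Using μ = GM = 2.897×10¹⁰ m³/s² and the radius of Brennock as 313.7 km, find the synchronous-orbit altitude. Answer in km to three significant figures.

h_sync ≈ 13800 km

T = 22.60 days = 1.953×10⁶ s.
A synchronous orbit has period T, so by Kepler's third law a = (μT²/4π²)^(1/3).
μT²/4π² = 2.897×10¹⁰ × (1.953×10⁶)² / 39.48 = 2.798×10²¹ m³.
a = 1.409×10⁷ m = 14091 km.
Altitude h = a − R = 14091 − 313.7 = 13777 km.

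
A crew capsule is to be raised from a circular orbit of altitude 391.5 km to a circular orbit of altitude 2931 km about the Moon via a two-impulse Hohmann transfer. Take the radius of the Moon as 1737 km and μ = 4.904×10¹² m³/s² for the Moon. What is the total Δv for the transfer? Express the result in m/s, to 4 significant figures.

Δv_total ≈ 474.9 m/s

r₁ = 1737 + 391.5 = 2128.5 km = 2.1285×10⁶ m.
r₂ = 1737 + 2931 = 4668.0 km = 4.6680×10⁶ m.
Transfer ellipse a_t = (r₁ + r₂)/2 = 3.398×10⁶ m.
At r₁: circular v_c1 = √(μ/r₁) = 1518 m/s; transfer-perilune v_p = √[μ(2/r₁ − 1/a_t)] = 1779 m/s.
Δv₁ = v_p − v_c1 = 261.1 m/s.
At r₂: circular v_c2 = √(μ/r₂) = 1025 m/s; transfer-apolune v_a = √[μ(2/r₂ − 1/a_t)] = 811.2 m/s.
Δv₂ = v_c2 − v_a = 213.8 m/s.
Total Δv = Δv₁ + Δv₂ = 474.9 m/s.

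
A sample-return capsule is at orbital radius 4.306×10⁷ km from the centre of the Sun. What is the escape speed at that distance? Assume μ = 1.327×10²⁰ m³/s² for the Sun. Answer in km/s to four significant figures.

r = 4.306×10⁷ km = 4.306×10¹⁰ m.
Escape speed v_esc = √(2μ/r) = √(2 × 1.327×10²⁰ / 4.306×10¹⁰) = √(6.163×10⁹) = 78510 m/s.
= 78.51 km/s.

v_esc ≈ 78.51 km/s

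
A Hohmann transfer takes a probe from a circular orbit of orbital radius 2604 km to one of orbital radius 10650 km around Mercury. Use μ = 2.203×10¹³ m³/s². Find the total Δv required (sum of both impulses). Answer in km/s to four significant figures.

Δv_total ≈ 1.315 km/s

r₁ = 2604 km = 2.604×10⁶ m.
r₂ = 10650 km = 1.065×10⁷ m.
Transfer ellipse a_t = (r₁ + r₂)/2 = 6.627×10⁶ m.
At r₁: circular v_c1 = √(μ/r₁) = 2909 m/s; transfer-periherm v_p = √[μ(2/r₁ − 1/a_t)] = 3687 m/s.
Δv₁ = v_p − v_c1 = 778.6 m/s.
At r₂: circular v_c2 = √(μ/r₂) = 1438 m/s; transfer-apoherm v_a = √[μ(2/r₂ − 1/a_t)] = 901.6 m/s.
Δv₂ = v_c2 − v_a = 536.7 m/s.
Total Δv = Δv₁ + Δv₂ = 1315 m/s = 1.315 km/s.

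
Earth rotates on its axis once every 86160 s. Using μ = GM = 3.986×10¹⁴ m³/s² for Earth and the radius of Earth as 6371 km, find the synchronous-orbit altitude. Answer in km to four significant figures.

A synchronous orbit has period T, so by Kepler's third law a = (μT²/4π²)^(1/3).
μT²/4π² = 3.986×10¹⁴ × (8.616×10⁴)² / 39.48 = 7.495×10²² m³.
a = 4.216×10⁷ m = 42163 km.
Altitude h = a − R = 42163 − 6371 = 35792 km.

h_sync ≈ 35790 km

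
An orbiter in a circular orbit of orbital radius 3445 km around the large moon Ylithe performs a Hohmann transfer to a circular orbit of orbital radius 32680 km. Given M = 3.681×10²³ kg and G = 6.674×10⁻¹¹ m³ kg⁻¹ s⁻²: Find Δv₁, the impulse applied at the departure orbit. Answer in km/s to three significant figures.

Δv ≈ 0.922 km/s

μ = GM = 6.674×10⁻¹¹ × 3.681×10²³ = 2.457×10¹³ m³/s².
r₁ = 3445 km = 3.445×10⁶ m.
r₂ = 32680 km = 3.268×10⁷ m.
Transfer ellipse a_t = (r₁ + r₂)/2 = 1.806×10⁷ m.
At r₁: circular v_c1 = √(μ/r₁) = 2670 m/s; transfer-periapsis v_p = √[μ(2/r₁ − 1/a_t)] = 3592 m/s.
Δv₁ = v_p − v_c1 = 921.5 m/s.
= 0.9215 km/s.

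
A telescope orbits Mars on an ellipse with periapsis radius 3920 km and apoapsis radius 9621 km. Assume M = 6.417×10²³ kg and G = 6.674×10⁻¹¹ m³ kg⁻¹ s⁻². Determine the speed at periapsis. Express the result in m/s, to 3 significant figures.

v ≈ 3940 m/s

μ = GM = 6.674×10⁻¹¹ × 6.417×10²³ = 4.283×10¹³ m³/s².
Semi-major axis a = (r_p + r_a)/2 = 6770.5 km = 6.770×10⁶ m.
Vis-viva: v² = μ(2/r − 1/a) = 4.283×10¹³ × (5.102×10⁻⁷ − 1.477×10⁻⁷) = 1.553×10⁷ m²/s².
v = 3940 m/s.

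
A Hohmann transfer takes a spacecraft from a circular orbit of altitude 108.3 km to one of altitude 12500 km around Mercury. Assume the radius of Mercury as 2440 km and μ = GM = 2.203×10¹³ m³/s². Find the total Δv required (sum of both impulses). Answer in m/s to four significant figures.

Δv_total ≈ 1462 m/s

r₁ = 2440 + 108.3 = 2548.3 km = 2.5483×10⁶ m.
r₂ = 2440 + 12500 = 14940 km = 1.4940×10⁷ m.
Transfer ellipse a_t = (r₁ + r₂)/2 = 8.744×10⁶ m.
At r₁: circular v_c1 = √(μ/r₁) = 2940 m/s; transfer-periherm v_p = √[μ(2/r₁ − 1/a_t)] = 3843 m/s.
Δv₁ = v_p − v_c1 = 903.0 m/s.
At r₂: circular v_c2 = √(μ/r₂) = 1214 m/s; transfer-apoherm v_a = √[μ(2/r₂ − 1/a_t)] = 655.5 m/s.
Δv₂ = v_c2 − v_a = 558.8 m/s.
Total Δv = Δv₁ + Δv₂ = 1462 m/s.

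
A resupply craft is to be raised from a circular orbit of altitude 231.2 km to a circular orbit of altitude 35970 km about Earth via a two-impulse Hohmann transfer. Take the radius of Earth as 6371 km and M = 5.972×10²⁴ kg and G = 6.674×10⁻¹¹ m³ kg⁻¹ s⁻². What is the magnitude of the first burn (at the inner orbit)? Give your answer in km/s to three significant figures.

μ = GM = 6.674×10⁻¹¹ × 5.972×10²⁴ = 3.986×10¹⁴ m³/s².
r₁ = 6371 + 231.2 = 6602.2 km = 6.6022×10⁶ m.
r₂ = 6371 + 35970 = 42341 km = 4.2341×10⁷ m.
Transfer ellipse a_t = (r₁ + r₂)/2 = 2.447×10⁷ m.
At r₁: circular v_c1 = √(μ/r₁) = 7770 m/s; transfer-perigee v_p = √[μ(2/r₁ − 1/a_t)] = 10220 m/s.
Δv₁ = v_p − v_c1 = 2450 m/s.
= 2.450 km/s.

Δv ≈ 2.45 km/s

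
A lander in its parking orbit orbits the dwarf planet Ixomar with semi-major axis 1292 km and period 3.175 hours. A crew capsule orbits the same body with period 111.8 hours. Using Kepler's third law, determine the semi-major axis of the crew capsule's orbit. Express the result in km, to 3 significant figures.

Kepler's third law: a³ ∝ T², so a₂ = a₁ (T₂/T₁)^(2/3).
T₂/T₁ = 35.21, (T₂/T₁)^(2/3) = 10.74.
a₂ = 1292 × 10.74 = 13880 km.

a₂ ≈ 13900 km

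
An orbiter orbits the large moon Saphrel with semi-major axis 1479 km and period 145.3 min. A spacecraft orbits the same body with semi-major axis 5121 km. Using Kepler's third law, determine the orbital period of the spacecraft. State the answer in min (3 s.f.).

Kepler's third law: T² ∝ a³, so T₂ = T₁ (a₂/a₁)^(3/2).
a₂/a₁ = 3.462, (a₂/a₁)^(3/2) = 6.443.
T₂ = 145.3 × 6.443 = 936.2 min.

T₂ ≈ 936 min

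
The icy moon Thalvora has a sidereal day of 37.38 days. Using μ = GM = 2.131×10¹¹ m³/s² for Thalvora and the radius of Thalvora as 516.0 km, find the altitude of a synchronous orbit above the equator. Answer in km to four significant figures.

T = 37.38 days = 3.230×10⁶ s.
A synchronous orbit has period T, so by Kepler's third law a = (μT²/4π²)^(1/3).
μT²/4π² = 2.131×10¹¹ × (3.230×10⁶)² / 39.48 = 5.630×10²² m³.
a = 3.833×10⁷ m = 38327 km.
Altitude h = a − R = 38327 − 516.0 = 37811 km.

h_sync ≈ 37810 km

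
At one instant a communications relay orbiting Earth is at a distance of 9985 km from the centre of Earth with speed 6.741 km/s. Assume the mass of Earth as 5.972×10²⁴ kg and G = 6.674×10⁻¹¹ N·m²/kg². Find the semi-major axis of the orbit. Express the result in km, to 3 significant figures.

a ≈ 11600 km

μ = GM = 6.674×10⁻¹¹ × 5.972×10²⁴ = 3.986×10¹⁴ m³/s².
r = 9.985×10⁶ m.
Vis-viva rearranged: 1/a = 2/r − v²/μ = 2.003×10⁻⁷ − 1.140×10⁻⁷ = 8.629×10⁻⁸ m⁻¹.
a = 1.159×10⁷ m = 11589 km.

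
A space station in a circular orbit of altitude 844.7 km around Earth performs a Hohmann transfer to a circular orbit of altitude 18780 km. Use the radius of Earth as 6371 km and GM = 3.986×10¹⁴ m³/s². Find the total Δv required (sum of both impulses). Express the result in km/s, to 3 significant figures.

r₁ = 6371 + 844.7 = 7215.7 km = 7.2157×10⁶ m.
r₂ = 6371 + 18780 = 25151 km = 2.5151×10⁷ m.
Transfer ellipse a_t = (r₁ + r₂)/2 = 1.618×10⁷ m.
At r₁: circular v_c1 = √(μ/r₁) = 7432 m/s; transfer-perigee v_p = √[μ(2/r₁ − 1/a_t)] = 9266 m/s.
Δv₁ = v_p − v_c1 = 1833 m/s.
At r₂: circular v_c2 = √(μ/r₂) = 3981 m/s; transfer-apogee v_a = √[μ(2/r₂ − 1/a_t)] = 2658 m/s.
Δv₂ = v_c2 − v_a = 1323 m/s.
Total Δv = Δv₁ + Δv₂ = 3156 m/s = 3.156 km/s.

Δv_total ≈ 3.16 km/s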